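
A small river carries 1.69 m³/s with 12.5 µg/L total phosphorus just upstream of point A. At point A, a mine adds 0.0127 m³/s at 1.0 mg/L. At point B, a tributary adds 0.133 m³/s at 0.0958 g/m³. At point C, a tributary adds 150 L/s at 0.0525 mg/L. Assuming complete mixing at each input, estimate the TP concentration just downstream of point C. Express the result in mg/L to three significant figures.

12.5 µg/L = 0.0125 mg/L.
After input A: C = (1.69·0.0125 + 0.0127·1) / 1.703 = 0.01987 mg/L.
After input B: C = (1.703·0.01987 + 0.133·0.0958) / 1.836 = 0.02537 mg/L.
150 L/s = 0.15 m³/s.
After input C: C = (1.836·0.02537 + 0.15·0.0525) / 1.986 = 0.02742 mg/L.

0.0274 mg/L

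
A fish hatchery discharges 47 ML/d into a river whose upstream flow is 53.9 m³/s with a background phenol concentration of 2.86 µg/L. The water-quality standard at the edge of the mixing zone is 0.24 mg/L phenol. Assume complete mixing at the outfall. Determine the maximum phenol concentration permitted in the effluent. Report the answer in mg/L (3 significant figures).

23.7 mg/L

47 ML/d = 0.544 m³/s.
2.86 µg/L = 0.00286 mg/L.
Mass balance: 0.24·54.44 = 0.544·Cₑ + 53.9·0.00286.
Cₑ = (13.07 − 0.1542) / 0.544 = 23.74 mg/L.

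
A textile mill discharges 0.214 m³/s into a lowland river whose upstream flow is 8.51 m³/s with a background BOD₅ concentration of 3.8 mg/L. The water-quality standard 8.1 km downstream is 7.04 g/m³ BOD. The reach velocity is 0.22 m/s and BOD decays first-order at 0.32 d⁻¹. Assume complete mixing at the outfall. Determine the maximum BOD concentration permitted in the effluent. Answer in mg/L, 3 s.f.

Travel time to the compliance point: t = 8100/0.22 = 3.682e+04 s = 0.4261 d; decay factor exp(−0.32·0.4261) = 0.8725.
So the concentration just after mixing may be at most 7.04/0.8725 = 8.069 mg/L.
Mass balance: 8.069·8.724 = 0.214·Cₑ + 8.51·3.8.
Cₑ = (70.39 − 32.34) / 0.214 = 177.8 mg/L.

178 mg/L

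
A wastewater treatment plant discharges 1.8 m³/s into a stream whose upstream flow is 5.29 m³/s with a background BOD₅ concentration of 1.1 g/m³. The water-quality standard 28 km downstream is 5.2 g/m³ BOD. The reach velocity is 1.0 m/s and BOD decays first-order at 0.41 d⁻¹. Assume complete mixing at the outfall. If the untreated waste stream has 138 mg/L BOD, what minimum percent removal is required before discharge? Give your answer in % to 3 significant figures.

85.4 %

Travel time to the compliance point: t = 2.8e+04/1.0 = 2.8e+04 s = 0.3241 d; decay factor exp(−0.41·0.3241) = 0.8756.
So the concentration just after mixing may be at most 5.2/0.8756 = 5.939 mg/L.
Mass balance: 5.939·7.09 = 1.8·Cₑ + 5.29·1.1.
Cₑ = (42.11 − 5.819) / 1.8 = 20.16 mg/L.
Required removal = 1 − 20.16/138 = 85.39 %.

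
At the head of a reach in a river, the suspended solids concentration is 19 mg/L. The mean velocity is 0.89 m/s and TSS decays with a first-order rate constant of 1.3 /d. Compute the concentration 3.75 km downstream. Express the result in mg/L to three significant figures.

Travel time t = 3.75 km / 0.89 m/s = 3750/0.89 = 4213 s = 0.04877 d.
First-order decay: C = 19·exp(−1.3·0.04877) = 19·0.9386 = 17.83 mg/L.

17.8 mg/L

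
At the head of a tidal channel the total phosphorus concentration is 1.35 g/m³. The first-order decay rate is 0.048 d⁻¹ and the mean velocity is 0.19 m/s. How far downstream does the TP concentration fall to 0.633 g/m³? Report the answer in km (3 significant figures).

259 km

From C = C₀·e^(−kt), t = ln(C₀/C)/k = ln(1.35/0.633)/0.048 = 0.7574/0.048 = 15.78 d.
Distance = v·t = 0.19 m/s × 1.363e+06 s = 2.59e+05 m = 259 km.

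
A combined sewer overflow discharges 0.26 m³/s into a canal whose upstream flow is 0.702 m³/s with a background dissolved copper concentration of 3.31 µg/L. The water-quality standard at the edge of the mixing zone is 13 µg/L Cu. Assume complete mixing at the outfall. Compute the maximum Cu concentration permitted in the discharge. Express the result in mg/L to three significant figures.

0.0392 mg/L

3.31 µg/L = 0.00331 mg/L.
13 µg/L = 0.013 mg/L.
Mass balance: 0.013·0.962 = 0.26·Cₑ + 0.702·0.00331.
Cₑ = (0.01251 − 0.002324) / 0.26 = 0.03916 mg/L.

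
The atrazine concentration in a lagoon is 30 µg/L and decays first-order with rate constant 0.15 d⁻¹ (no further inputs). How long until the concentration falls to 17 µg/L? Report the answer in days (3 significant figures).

t = ln(C₀/C)/k = ln(30/17)/0.15 = 0.568/0.15 = 3.787 d.

3.79 d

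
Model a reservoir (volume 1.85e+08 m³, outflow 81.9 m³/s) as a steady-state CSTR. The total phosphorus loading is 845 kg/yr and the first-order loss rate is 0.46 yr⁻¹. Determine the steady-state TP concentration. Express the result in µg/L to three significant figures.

Outflow Q = 81.9 m³/s × 3.156e+07 s/yr = 2.585e+09 m³/yr.
Steady-state CSTR mass balance: W = Q·C + k·V·C, so C = W/(Q + kV).
Q + kV = 2.585e+09 + 0.46·1.85e+08 = 2.67e+09 m³/yr.
C = 845/2.67e+09 = 3.165e-07 kg/m³ = 0.0003165 mg/L = 0.3165 µg/L.

0.317 µg/L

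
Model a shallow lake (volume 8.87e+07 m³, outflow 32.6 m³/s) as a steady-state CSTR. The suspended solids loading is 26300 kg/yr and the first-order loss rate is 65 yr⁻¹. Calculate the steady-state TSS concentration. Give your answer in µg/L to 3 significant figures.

3.87 µg/L

Outflow Q = 32.6 m³/s × 3.156e+07 s/yr = 1.029e+09 m³/yr.
Steady-state CSTR mass balance: W = Q·C + k·V·C, so C = W/(Q + kV).
Q + kV = 1.029e+09 + 65·8.87e+07 = 6.794e+09 m³/yr.
C = 26300/6.794e+09 = 3.871e-06 kg/m³ = 0.003871 mg/L = 3.871 µg/L.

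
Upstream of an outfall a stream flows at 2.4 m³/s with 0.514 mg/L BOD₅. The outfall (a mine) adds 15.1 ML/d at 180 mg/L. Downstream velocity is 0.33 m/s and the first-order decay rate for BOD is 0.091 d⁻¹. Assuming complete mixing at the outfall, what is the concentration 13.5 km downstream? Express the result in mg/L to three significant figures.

12.2 mg/L

15.1 ML/d = 0.1748 m³/s.
After complete mixing, C₀ = (0.1748·180 + 2.4·0.514) / 2.575 = 12.7 mg/L.
Travel time t = 1.35e+04 m / 0.33 m/s = 4.091e+04 s = 0.4735 d.
C = 12.7·exp(−0.091·0.4735) = 12.7·0.9578 = 12.16 mg/L.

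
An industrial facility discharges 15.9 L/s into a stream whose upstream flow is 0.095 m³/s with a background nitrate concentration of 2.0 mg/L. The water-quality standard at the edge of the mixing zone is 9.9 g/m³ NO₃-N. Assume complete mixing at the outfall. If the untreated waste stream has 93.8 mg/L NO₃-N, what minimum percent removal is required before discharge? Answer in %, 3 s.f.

39.1 %

15.9 L/s = 0.0159 m³/s.
Mass balance: 9.9·0.1109 = 0.0159·Cₑ + 0.095·2.
Cₑ = (1.098 − 0.19) / 0.0159 = 57.1 mg/L.
Required removal = 1 − 57.1/93.8 = 39.12 %.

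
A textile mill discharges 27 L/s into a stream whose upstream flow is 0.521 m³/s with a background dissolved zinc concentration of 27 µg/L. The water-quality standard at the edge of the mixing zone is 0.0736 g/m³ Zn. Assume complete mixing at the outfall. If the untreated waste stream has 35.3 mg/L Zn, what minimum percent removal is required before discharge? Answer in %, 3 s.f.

27 L/s = 0.027 m³/s.
27 µg/L = 0.027 mg/L.
Mass balance: 0.0736·0.548 = 0.027·Cₑ + 0.521·0.027.
Cₑ = (0.04033 − 0.01407) / 0.027 = 0.9728 mg/L.
Required removal = 1 − 0.9728/35.3 = 97.24 %.

97.2 %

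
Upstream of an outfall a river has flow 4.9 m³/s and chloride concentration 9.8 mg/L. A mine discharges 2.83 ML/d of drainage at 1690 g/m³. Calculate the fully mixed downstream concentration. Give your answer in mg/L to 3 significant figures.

2.83 ML/d = 0.03275 m³/s.
Flow-weighted mixing gives C = (0.03275·1690 + 4.9·9.8) / (0.03275 + 4.9) = 103.4/4.933 = 20.96 mg/L.

21.0 mg/L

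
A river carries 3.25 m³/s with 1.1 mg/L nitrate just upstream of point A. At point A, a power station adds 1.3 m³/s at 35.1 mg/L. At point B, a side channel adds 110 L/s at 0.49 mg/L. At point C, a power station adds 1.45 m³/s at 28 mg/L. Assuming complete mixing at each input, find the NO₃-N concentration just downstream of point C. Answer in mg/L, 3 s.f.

After input A: C = (3.25·1.1 + 1.3·35.1) / 4.55 = 10.81 mg/L.
110 L/s = 0.11 m³/s.
After input B: C = (4.55·10.81 + 0.11·0.49) / 4.66 = 10.57 mg/L.
After input C: C = (4.66·10.57 + 1.45·28) / 6.11 = 14.71 mg/L.

14.7 mg/L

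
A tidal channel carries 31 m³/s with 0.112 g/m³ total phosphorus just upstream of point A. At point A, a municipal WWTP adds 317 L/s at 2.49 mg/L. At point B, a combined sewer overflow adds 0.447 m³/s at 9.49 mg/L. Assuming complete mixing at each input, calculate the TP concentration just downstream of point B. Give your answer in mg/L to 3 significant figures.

0.268 mg/L

317 L/s = 0.317 m³/s.
After input A: C = (31·0.112 + 0.317·2.49) / 31.32 = 0.1361 mg/L.
After input B: C = (31.32·0.1361 + 0.447·9.49) / 31.76 = 0.2677 mg/L.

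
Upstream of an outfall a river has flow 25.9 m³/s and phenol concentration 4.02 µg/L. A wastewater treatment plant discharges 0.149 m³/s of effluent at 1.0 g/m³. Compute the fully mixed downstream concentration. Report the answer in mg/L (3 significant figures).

0.00972 mg/L

4.02 µg/L = 0.00402 mg/L.
Conservation of mass across the mixing zone: C = (0.149·1 + 25.9·0.00402) / (0.149 + 25.9) = 0.2531/26.05 = 0.009717 mg/L.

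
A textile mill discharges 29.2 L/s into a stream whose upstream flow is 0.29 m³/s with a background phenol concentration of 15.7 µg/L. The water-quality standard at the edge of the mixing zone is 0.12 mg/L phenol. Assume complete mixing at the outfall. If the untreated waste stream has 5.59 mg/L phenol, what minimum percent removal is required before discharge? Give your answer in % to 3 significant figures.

29.2 L/s = 0.0292 m³/s.
15.7 µg/L = 0.0157 mg/L.
Mass balance: 0.12·0.3192 = 0.0292·Cₑ + 0.29·0.0157.
Cₑ = (0.0383 − 0.004553) / 0.0292 = 1.156 mg/L.
Required removal = 1 − 1.156/5.59 = 79.32 %.

79.3 %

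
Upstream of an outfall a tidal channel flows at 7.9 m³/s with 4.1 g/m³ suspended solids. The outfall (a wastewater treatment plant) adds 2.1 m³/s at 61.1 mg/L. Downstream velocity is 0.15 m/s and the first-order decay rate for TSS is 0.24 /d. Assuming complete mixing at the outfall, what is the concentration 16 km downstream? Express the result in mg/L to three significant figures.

After complete mixing, C₀ = (2.1·61.1 + 7.9·4.1) / 10 = 16.07 mg/L.
Travel time t = 1.6e+04 m / 0.15 m/s = 1.067e+05 s = 1.235 d.
C = 16.07·exp(−0.24·1.235) = 16.07·0.7436 = 11.95 mg/L.

11.9 mg/L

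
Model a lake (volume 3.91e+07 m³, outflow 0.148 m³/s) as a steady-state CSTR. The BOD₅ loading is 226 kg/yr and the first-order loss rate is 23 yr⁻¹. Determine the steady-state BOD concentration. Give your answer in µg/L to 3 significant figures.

Outflow Q = 0.148 m³/s × 3.156e+07 s/yr = 4.671e+06 m³/yr.
Steady-state CSTR mass balance: W = Q·C + k·V·C, so C = W/(Q + kV).
Q + kV = 4.671e+06 + 23·3.91e+07 = 9.04e+08 m³/yr.
C = 226/9.04e+08 = 2.5e-07 kg/m³ = 0.00025 mg/L = 0.25 µg/L.

0.250 µg/L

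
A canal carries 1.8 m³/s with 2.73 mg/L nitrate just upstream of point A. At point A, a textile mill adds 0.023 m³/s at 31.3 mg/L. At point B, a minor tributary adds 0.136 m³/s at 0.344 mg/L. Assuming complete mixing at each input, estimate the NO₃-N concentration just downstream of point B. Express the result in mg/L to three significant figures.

2.90 mg/L

After input A: C = (1.8·2.73 + 0.023·31.3) / 1.823 = 3.09 mg/L.
After input B: C = (1.823·3.09 + 0.136·0.344) / 1.959 = 2.9 mg/L.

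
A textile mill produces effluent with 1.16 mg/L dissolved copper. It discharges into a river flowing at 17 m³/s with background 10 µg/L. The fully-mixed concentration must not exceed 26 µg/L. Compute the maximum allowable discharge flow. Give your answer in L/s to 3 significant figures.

10 µg/L = 0.01 mg/L.
26 µg/L = 0.026 mg/L.
Mass balance at complete mixing: C_std·(Q_w + Q_r) = Q_w·C_e + Q_r·C_b.
Rearranging, Q_w = Q_r·(C_std − C_b)/(C_e − C_std) = 17·(0.026 − 0.01) / (1.16 − 0.026) = 0.2399 m³/s.
= 239.9 L/s.

240 L/s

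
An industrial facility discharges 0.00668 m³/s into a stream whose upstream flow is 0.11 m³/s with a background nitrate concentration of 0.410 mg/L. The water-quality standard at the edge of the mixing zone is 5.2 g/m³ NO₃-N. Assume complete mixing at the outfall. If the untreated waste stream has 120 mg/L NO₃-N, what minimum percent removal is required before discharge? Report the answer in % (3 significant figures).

29.9 %

Mass balance: 5.2·0.1167 = 0.00668·Cₑ + 0.11·0.41.
Cₑ = (0.6067 − 0.0451) / 0.00668 = 84.08 mg/L.
Required removal = 1 − 84.08/120 = 29.94 %.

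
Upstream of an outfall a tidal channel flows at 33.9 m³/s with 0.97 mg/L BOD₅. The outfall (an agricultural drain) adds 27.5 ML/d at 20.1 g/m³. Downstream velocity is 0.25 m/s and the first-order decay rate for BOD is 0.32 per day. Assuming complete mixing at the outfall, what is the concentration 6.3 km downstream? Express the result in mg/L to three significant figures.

1.05 mg/L

27.5 ML/d = 0.3183 m³/s.
After complete mixing, C₀ = (0.3183·20.1 + 33.9·0.97) / 34.22 = 1.148 mg/L.
Travel time t = 6300 m / 0.25 m/s = 2.52e+04 s = 0.2917 d.
C = 1.148·exp(−0.32·0.2917) = 1.148·0.9109 = 1.046 mg/L.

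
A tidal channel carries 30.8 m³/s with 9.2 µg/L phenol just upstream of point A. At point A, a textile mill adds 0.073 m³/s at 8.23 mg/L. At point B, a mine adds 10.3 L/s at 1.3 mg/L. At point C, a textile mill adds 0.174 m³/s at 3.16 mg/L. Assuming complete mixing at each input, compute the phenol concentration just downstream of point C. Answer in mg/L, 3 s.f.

0.0466 mg/L

9.2 µg/L = 0.0092 mg/L.
After input A: C = (30.8·0.0092 + 0.073·8.23) / 30.87 = 0.02864 mg/L.
10.3 L/s = 0.0103 m³/s.
After input B: C = (30.87·0.02864 + 0.0103·1.3) / 30.88 = 0.02906 mg/L.
After input C: C = (30.88·0.02906 + 0.174·3.16) / 31.06 = 0.0466 mg/L.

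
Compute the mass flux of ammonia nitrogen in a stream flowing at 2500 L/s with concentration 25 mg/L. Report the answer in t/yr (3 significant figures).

2500 L/s = 2.5 m³/s.
Mass flux = Q·C = 2.5 m³/s × 25 g/m³ = 62.5 g/s.
= 62.5 g/s × 31.56 = 1972 t/yr.

1970 t/yr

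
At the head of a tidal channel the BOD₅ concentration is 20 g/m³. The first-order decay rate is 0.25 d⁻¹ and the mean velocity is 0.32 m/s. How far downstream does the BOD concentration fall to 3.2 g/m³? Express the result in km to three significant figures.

203 km

From C = C₀·e^(−kt), t = ln(C₀/C)/k = ln(20/3.2)/0.25 = 1.833/0.25 = 7.33 d.
Distance = v·t = 0.32 m/s × 6.333e+05 s = 2.027e+05 m = 202.7 km.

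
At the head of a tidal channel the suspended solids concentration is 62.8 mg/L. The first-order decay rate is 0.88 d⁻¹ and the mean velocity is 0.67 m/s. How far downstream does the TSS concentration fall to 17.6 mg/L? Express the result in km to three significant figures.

83.7 km

From C = C₀·e^(−kt), t = ln(C₀/C)/k = ln(62.8/17.6)/0.88 = 1.272/0.88 = 1.446 d.
Distance = v·t = 0.67 m/s × 1.249e+05 s = 8.368e+04 m = 83.68 km.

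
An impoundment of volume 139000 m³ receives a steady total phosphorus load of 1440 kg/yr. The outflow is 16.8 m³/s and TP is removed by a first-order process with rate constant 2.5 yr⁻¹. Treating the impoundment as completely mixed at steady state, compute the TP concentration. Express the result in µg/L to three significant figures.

2.71 µg/L

Outflow Q = 16.8 m³/s × 3.156e+07 s/yr = 5.302e+08 m³/yr.
Steady-state CSTR mass balance: W = Q·C + k·V·C, so C = W/(Q + kV).
Q + kV = 5.302e+08 + 2.5·139000 = 5.305e+08 m³/yr.
C = 1440/5.305e+08 = 2.714e-06 kg/m³ = 0.002714 mg/L = 2.714 µg/L.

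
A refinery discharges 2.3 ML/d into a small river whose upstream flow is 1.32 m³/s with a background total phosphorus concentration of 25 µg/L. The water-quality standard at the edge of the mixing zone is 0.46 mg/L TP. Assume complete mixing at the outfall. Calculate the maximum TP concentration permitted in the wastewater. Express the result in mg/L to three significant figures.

2.3 ML/d = 0.02662 m³/s.
25 µg/L = 0.025 mg/L.
Mass balance: 0.46·1.347 = 0.02662·Cₑ + 1.32·0.025.
Cₑ = (0.6194 − 0.033) / 0.02662 = 22.03 mg/L.

22.0 mg/L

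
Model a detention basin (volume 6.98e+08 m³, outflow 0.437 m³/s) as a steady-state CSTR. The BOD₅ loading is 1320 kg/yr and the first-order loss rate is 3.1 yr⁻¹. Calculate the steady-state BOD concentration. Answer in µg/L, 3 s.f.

Outflow Q = 0.437 m³/s × 3.156e+07 s/yr = 1.379e+07 m³/yr.
Steady-state CSTR mass balance: W = Q·C + k·V·C, so C = W/(Q + kV).
Q + kV = 1.379e+07 + 3.1·6.98e+08 = 2.178e+09 m³/yr.
C = 1320/2.178e+09 = 6.062e-07 kg/m³ = 0.0006062 mg/L = 0.6062 µg/L.

0.606 µg/L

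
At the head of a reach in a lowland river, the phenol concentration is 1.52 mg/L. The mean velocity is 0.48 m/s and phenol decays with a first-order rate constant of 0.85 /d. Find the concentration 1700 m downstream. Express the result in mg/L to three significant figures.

Travel time t = 1700 m / 0.48 m/s = 1700/0.48 = 3542 s = 0.04099 d.
First-order decay: C = 1.52·exp(−0.85·0.04099) = 1.52·0.9658 = 1.468 mg/L.

1.47 mg/L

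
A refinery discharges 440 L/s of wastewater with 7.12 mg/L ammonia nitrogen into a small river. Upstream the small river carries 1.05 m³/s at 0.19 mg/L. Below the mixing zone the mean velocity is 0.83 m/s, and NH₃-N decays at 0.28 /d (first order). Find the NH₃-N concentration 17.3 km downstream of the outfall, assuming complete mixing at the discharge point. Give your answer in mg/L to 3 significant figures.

2.09 mg/L

440 L/s = 0.44 m³/s.
After complete mixing, C₀ = (0.44·7.12 + 1.05·0.19) / 1.49 = 2.236 mg/L.
Travel time t = 1.73e+04 m / 0.83 m/s = 2.084e+04 s = 0.2412 d.
C = 2.236·exp(−0.28·0.2412) = 2.236·0.9347 = 2.09 mg/L.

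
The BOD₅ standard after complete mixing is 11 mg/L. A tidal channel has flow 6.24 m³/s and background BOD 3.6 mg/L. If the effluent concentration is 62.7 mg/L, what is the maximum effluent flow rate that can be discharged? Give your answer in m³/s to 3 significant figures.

Mass balance at complete mixing: C_std·(Q_w + Q_r) = Q_w·C_e + Q_r·C_b.
Rearranging, Q_w = Q_r·(C_std − C_b)/(C_e − C_std) = 6.24·(11 − 3.6) / (62.7 − 11) = 0.8932 m³/s.

0.893 m³/s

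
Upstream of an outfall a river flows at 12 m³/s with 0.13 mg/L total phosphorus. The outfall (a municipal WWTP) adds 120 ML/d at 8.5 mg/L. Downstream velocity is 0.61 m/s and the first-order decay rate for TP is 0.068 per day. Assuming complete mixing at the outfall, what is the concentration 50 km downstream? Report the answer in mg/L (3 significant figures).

0.936 mg/L

120 ML/d = 1.389 m³/s.
After complete mixing, C₀ = (1.389·8.5 + 12·0.13) / 13.39 = 0.9983 mg/L.
Travel time t = 5e+04 m / 0.61 m/s = 8.197e+04 s = 0.9487 d.
C = 0.9983·exp(−0.068·0.9487) = 0.9983·0.9375 = 0.9359 mg/L.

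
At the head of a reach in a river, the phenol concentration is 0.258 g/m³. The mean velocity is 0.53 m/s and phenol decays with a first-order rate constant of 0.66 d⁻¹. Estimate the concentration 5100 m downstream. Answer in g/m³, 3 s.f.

Travel time t = 5100 m / 0.53 m/s = 5100/0.53 = 9623 s = 0.1114 d.
First-order decay: C = 0.258·exp(−0.66·0.1114) = 0.258·0.9291 = 0.2397 g/m³.

0.240 g/m³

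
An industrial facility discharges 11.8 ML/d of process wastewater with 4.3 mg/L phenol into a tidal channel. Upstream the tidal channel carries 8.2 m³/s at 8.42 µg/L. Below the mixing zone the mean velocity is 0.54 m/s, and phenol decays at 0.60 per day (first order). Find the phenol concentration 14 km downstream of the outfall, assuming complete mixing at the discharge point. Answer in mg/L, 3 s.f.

0.0658 mg/L

11.8 ML/d = 0.1366 m³/s.
8.42 µg/L = 0.00842 mg/L.
After complete mixing, C₀ = (0.1366·4.3 + 8.2·0.00842) / 8.337 = 0.07873 mg/L.
Travel time t = 1.4e+04 m / 0.54 m/s = 2.593e+04 s = 0.3001 d.
C = 0.07873·exp(−0.60·0.3001) = 0.07873·0.8352 = 0.06576 mg/L.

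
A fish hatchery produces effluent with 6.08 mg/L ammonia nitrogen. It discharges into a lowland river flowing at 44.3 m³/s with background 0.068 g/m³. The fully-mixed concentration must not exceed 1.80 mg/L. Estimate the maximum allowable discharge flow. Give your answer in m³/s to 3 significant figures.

Mass balance at complete mixing: C_std·(Q_w + Q_r) = Q_w·C_e + Q_r·C_b.
Rearranging, Q_w = Q_r·(C_std − C_b)/(C_e − C_std) = 44.3·(1.8 − 0.068) / (6.08 − 1.8) = 17.93 m³/s.

17.9 m³/s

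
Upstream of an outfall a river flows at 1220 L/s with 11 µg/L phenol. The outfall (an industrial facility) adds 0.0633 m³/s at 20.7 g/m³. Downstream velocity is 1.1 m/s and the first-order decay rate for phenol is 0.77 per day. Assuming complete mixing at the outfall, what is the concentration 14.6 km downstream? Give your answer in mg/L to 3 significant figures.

0.916 mg/L

1220 L/s = 1.22 m³/s.
11 µg/L = 0.011 mg/L.
After complete mixing, C₀ = (0.0633·20.7 + 1.22·0.011) / 1.283 = 1.032 mg/L.
Travel time t = 1.46e+04 m / 1.1 m/s = 1.327e+04 s = 0.1536 d.
C = 1.032·exp(−0.77·0.1536) = 1.032·0.8884 = 0.9164 mg/L.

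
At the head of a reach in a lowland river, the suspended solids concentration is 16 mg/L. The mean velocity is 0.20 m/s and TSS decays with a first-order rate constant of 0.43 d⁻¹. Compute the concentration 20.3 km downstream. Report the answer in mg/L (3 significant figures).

Travel time t = 20.3 km / 0.20 m/s = 2.03e+04/0.20 = 1.015e+05 s = 1.175 d.
First-order decay: C = 16·exp(−0.43·1.175) = 16·0.6034 = 9.655 mg/L.

9.65 mg/L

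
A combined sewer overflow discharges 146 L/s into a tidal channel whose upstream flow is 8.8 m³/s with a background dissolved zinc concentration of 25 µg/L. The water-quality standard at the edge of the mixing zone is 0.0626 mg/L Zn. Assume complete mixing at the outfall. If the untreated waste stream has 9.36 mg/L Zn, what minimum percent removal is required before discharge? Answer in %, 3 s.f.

75.1 %

146 L/s = 0.146 m³/s.
25 µg/L = 0.025 mg/L.
Mass balance: 0.0626·8.946 = 0.146·Cₑ + 8.8·0.025.
Cₑ = (0.56 − 0.22) / 0.146 = 2.329 mg/L.
Required removal = 1 − 2.329/9.36 = 75.12 %.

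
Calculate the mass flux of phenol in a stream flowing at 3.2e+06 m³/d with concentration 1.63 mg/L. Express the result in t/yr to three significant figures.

1910 t/yr

3.2e+06 m³/d = 37.04 m³/s.
Mass flux = Q·C = 37.04 m³/s × 1.63 g/m³ = 60.37 g/s.
= 60.37 g/s × 31.56 = 1905 t/yr.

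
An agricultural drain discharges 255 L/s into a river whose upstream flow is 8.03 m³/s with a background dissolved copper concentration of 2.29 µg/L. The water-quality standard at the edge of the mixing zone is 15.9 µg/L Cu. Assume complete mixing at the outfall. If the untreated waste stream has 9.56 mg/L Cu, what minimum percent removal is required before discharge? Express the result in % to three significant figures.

95.4 %

255 L/s = 0.255 m³/s.
2.29 µg/L = 0.00229 mg/L.
15.9 µg/L = 0.0159 mg/L.
Mass balance: 0.0159·8.285 = 0.255·Cₑ + 8.03·0.00229.
Cₑ = (0.1317 − 0.01839) / 0.255 = 0.4445 mg/L.
Required removal = 1 − 0.4445/9.56 = 95.35 %.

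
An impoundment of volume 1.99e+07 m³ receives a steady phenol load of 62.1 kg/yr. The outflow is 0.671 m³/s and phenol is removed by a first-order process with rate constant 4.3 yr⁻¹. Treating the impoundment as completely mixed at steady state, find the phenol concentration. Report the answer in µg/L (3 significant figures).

Outflow Q = 0.671 m³/s × 3.156e+07 s/yr = 2.118e+07 m³/yr.
Steady-state CSTR mass balance: W = Q·C + k·V·C, so C = W/(Q + kV).
Q + kV = 2.118e+07 + 4.3·1.99e+07 = 1.067e+08 m³/yr.
C = 62.1/1.067e+08 = 5.818e-07 kg/m³ = 0.0005818 mg/L = 0.5818 µg/L.

0.582 µg/L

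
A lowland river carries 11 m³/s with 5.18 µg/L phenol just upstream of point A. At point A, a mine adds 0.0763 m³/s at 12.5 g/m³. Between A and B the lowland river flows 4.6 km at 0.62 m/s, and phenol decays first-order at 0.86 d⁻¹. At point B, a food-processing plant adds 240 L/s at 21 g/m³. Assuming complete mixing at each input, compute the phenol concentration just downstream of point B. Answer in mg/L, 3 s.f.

5.18 µg/L = 0.00518 mg/L.
After input A: C = (11·0.00518 + 0.0763·12.5) / 11.08 = 0.09125 mg/L.
Over the 4.6 km reach to input B (t = 7419 s = 0.08587 d), decay gives C = 0.09125·exp(−0.86·0.08587) = 0.08476 mg/L.
240 L/s = 0.24 m³/s.
After input B: C = (11.08·0.08476 + 0.24·21) / 11.32 = 0.5283 mg/L.

0.528 mg/L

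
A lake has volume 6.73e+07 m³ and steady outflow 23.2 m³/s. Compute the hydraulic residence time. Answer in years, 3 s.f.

Q = 23.2 m³/s × 3.156e+07 s/yr = 7.321e+08 m³/yr.
Hydraulic residence time τ = V/Q = 6.73e+07/7.321e+08 = 0.09192 yr.

0.0919 yr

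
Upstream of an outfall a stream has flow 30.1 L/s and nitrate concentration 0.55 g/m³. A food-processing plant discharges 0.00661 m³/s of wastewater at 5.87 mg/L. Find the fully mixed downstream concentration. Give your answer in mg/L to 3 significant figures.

1.51 mg/L

30.1 L/s = 0.0301 m³/s.
Conservation of mass across the mixing zone: C = (0.00661·5.87 + 0.0301·0.55) / (0.00661 + 0.0301) = 0.05536/0.03671 = 1.508 mg/L.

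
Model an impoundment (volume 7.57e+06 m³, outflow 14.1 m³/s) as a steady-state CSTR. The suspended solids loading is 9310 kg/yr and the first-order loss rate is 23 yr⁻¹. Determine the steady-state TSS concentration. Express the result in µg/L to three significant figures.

Outflow Q = 14.1 m³/s × 3.156e+07 s/yr = 4.45e+08 m³/yr.
Steady-state CSTR mass balance: W = Q·C + k·V·C, so C = W/(Q + kV).
Q + kV = 4.45e+08 + 23·7.57e+06 = 6.191e+08 m³/yr.
C = 9310/6.191e+08 = 1.504e-05 kg/m³ = 0.01504 mg/L = 15.04 µg/L.

15.0 µg/L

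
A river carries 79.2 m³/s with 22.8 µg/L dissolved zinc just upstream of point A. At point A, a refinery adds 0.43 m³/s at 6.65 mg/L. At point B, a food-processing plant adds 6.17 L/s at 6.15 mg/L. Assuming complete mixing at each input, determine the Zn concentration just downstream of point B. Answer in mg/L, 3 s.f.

22.8 µg/L = 0.0228 mg/L.
After input A: C = (79.2·0.0228 + 0.43·6.65) / 79.63 = 0.05859 mg/L.
6.17 L/s = 0.00617 m³/s.
After input B: C = (79.63·0.05859 + 0.00617·6.15) / 79.64 = 0.05906 mg/L.

0.0591 mg/L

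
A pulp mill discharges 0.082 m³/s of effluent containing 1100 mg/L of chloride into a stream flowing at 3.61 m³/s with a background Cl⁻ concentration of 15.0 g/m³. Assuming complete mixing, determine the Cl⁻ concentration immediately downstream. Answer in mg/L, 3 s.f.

39.1 mg/L

Conservation of mass across the mixing zone: C = (0.082·1100 + 3.61·15) / (0.082 + 3.61) = 144.3/3.692 = 39.1 mg/L.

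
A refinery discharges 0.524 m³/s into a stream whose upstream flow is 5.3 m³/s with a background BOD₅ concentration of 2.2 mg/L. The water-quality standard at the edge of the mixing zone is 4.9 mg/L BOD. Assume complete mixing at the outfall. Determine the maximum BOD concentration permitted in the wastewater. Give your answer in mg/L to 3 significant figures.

Mass balance: 4.9·5.824 = 0.524·Cₑ + 5.3·2.2.
Cₑ = (28.54 − 11.66) / 0.524 = 32.21 mg/L.

32.2 mg/L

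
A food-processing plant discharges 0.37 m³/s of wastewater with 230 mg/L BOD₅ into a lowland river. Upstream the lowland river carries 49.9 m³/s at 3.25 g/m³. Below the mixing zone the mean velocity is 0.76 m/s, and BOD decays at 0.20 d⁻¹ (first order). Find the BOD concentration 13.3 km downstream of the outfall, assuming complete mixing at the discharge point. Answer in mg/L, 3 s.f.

After complete mixing, C₀ = (0.37·230 + 49.9·3.25) / 50.27 = 4.919 mg/L.
Travel time t = 1.33e+04 m / 0.76 m/s = 1.75e+04 s = 0.2025 d.
C = 4.919·exp(−0.20·0.2025) = 4.919·0.9603 = 4.724 mg/L.

4.72 mg/L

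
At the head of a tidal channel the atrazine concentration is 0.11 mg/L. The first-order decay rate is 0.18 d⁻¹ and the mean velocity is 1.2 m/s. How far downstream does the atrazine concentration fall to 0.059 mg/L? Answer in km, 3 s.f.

359 km

From C = C₀·e^(−kt), t = ln(C₀/C)/k = ln(0.11/0.059)/0.18 = 0.6229/0.18 = 3.461 d.
Distance = v·t = 1.2 m/s × 2.99e+05 s = 3.588e+05 m = 358.8 km.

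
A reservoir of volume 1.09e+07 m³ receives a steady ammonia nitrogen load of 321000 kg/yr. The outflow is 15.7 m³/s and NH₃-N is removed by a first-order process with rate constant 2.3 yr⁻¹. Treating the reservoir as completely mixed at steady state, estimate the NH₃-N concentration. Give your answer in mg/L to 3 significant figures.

0.617 mg/L

Outflow Q = 15.7 m³/s × 3.156e+07 s/yr = 4.955e+08 m³/yr.
Steady-state CSTR mass balance: W = Q·C + k·V·C, so C = W/(Q + kV).
Q + kV = 4.955e+08 + 2.3·1.09e+07 = 5.205e+08 m³/yr.
C = 321000/5.205e+08 = 0.0006167 kg/m³ = 0.6167 mg/L.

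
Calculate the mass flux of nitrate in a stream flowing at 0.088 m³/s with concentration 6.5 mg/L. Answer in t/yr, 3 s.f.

18.1 t/yr

Mass flux = Q·C = 0.088 m³/s × 6.5 g/m³ = 0.572 g/s.
= 0.572 g/s × 31.56 = 18.05 t/yr.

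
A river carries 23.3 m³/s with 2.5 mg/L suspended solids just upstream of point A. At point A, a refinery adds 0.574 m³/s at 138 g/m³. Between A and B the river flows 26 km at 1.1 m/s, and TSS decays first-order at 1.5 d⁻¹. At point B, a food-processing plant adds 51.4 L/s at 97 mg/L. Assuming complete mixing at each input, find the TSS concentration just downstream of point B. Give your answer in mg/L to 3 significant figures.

4.02 mg/L

After input A: C = (23.3·2.5 + 0.574·138) / 23.87 = 5.758 mg/L.
Over the 26 km reach to input B (t = 2.364e+04 s = 0.2736 d), decay gives C = 5.758·exp(−1.5·0.2736) = 3.82 mg/L.
51.4 L/s = 0.0514 m³/s.
After input B: C = (23.87·3.82 + 0.0514·97) / 23.93 = 4.02 mg/L.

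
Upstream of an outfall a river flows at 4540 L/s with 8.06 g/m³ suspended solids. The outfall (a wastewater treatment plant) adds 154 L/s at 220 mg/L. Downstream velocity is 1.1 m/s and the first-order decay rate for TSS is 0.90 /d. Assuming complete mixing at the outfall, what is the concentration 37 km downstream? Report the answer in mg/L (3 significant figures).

154 L/s = 0.154 m³/s.
4540 L/s = 4.54 m³/s.
After complete mixing, C₀ = (0.154·220 + 4.54·8.06) / 4.694 = 15.01 mg/L.
Travel time t = 3.7e+04 m / 1.1 m/s = 3.364e+04 s = 0.3893 d.
C = 15.01·exp(−0.90·0.3893) = 15.01·0.7044 = 10.58 mg/L.

10.6 mg/L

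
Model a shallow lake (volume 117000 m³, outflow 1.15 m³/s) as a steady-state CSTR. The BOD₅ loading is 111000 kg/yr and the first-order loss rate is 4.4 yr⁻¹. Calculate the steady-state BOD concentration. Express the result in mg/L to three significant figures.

Outflow Q = 1.15 m³/s × 3.156e+07 s/yr = 3.629e+07 m³/yr.
Steady-state CSTR mass balance: W = Q·C + k·V·C, so C = W/(Q + kV).
Q + kV = 3.629e+07 + 4.4·117000 = 3.681e+07 m³/yr.
C = 111000/3.681e+07 = 0.003016 kg/m³ = 3.016 mg/L.

3.02 mg/L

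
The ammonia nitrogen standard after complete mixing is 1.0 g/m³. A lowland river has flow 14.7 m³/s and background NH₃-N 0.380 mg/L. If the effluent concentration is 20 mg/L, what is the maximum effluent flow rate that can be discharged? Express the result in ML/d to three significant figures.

41.4 ML/d

Mass balance at complete mixing: C_std·(Q_w + Q_r) = Q_w·C_e + Q_r·C_b.
Rearranging, Q_w = Q_r·(C_std − C_b)/(C_e − C_std) = 14.7·(1 − 0.38) / (20 − 1) = 0.4797 m³/s.
= 41.44 ML/d.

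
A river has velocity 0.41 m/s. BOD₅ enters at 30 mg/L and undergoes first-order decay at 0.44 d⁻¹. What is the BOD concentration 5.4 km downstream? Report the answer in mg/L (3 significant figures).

Travel time t = 5.4 km / 0.41 m/s = 5400/0.41 = 1.317e+04 s = 0.1524 d.
First-order decay: C = 30·exp(−0.44·0.1524) = 30·0.9351 = 28.05 mg/L.

28.1 mg/L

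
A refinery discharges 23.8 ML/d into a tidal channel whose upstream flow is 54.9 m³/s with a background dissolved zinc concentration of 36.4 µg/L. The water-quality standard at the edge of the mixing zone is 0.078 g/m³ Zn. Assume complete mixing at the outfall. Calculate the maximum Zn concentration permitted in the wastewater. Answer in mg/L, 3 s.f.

8.37 mg/L

23.8 ML/d = 0.2755 m³/s.
36.4 µg/L = 0.0364 mg/L.
Mass balance: 0.078·55.18 = 0.2755·Cₑ + 54.9·0.0364.
Cₑ = (4.304 − 1.998) / 0.2755 = 8.369 mg/L.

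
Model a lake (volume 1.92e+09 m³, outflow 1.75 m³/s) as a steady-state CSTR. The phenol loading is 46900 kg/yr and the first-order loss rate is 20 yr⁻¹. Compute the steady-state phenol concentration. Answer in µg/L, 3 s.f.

1.22 µg/L

Outflow Q = 1.75 m³/s × 3.156e+07 s/yr = 5.523e+07 m³/yr.
Steady-state CSTR mass balance: W = Q·C + k·V·C, so C = W/(Q + kV).
Q + kV = 5.523e+07 + 20·1.92e+09 = 3.846e+10 m³/yr.
C = 46900/3.846e+10 = 1.22e-06 kg/m³ = 0.00122 mg/L = 1.22 µg/L.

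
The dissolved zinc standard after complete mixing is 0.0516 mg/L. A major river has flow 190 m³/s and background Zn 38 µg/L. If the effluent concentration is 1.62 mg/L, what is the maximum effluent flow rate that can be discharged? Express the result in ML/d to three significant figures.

38 µg/L = 0.038 mg/L.
Mass balance at complete mixing: C_std·(Q_w + Q_r) = Q_w·C_e + Q_r·C_b.
Rearranging, Q_w = Q_r·(C_std − C_b)/(C_e − C_std) = 190·(0.0516 − 0.038) / (1.62 − 0.0516) = 1.648 m³/s.
= 142.3 ML/d.

142 ML/d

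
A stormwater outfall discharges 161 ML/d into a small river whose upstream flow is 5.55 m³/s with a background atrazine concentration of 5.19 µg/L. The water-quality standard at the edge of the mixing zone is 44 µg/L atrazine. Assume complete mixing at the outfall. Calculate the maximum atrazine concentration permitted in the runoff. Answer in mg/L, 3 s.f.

161 ML/d = 1.863 m³/s.
5.19 µg/L = 0.00519 mg/L.
44 µg/L = 0.044 mg/L.
Mass balance: 0.044·7.413 = 1.863·Cₑ + 5.55·0.00519.
Cₑ = (0.3262 − 0.0288) / 1.863 = 0.1596 mg/L.

0.160 mg/L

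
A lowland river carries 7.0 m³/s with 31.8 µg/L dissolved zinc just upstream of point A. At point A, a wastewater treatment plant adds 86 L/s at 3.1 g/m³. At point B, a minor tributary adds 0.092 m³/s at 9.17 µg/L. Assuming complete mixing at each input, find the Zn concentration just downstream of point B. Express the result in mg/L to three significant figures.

31.8 µg/L = 0.0318 mg/L.
86 L/s = 0.086 m³/s.
After input A: C = (7·0.0318 + 0.086·3.1) / 7.086 = 0.06904 mg/L.
9.17 µg/L = 0.00917 mg/L.
After input B: C = (7.086·0.06904 + 0.092·0.00917) / 7.178 = 0.06827 mg/L.

0.0683 mg/L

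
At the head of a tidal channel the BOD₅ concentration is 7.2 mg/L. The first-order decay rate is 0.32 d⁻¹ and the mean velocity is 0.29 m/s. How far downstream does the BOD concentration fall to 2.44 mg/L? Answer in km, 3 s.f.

From C = C₀·e^(−kt), t = ln(C₀/C)/k = ln(7.2/2.44)/0.32 = 1.082/0.32 = 3.382 d.
Distance = v·t = 0.29 m/s × 2.922e+05 s = 8.473e+04 m = 84.73 km.

84.7 km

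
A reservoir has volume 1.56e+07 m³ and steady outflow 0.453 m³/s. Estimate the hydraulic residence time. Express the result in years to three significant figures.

1.09 yr

Q = 0.453 m³/s × 3.156e+07 s/yr = 1.43e+07 m³/yr.
Hydraulic residence time τ = V/Q = 1.56e+07/1.43e+07 = 1.091 yr.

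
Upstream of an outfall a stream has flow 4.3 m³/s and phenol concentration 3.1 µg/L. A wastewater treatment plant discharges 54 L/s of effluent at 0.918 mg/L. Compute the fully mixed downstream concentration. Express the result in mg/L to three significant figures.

0.0144 mg/L

54 L/s = 0.054 m³/s.
3.1 µg/L = 0.0031 mg/L.
Conservation of mass across the mixing zone: C = (0.054·0.918 + 4.3·0.0031) / (0.054 + 4.3) = 0.0629/4.354 = 0.01445 mg/L.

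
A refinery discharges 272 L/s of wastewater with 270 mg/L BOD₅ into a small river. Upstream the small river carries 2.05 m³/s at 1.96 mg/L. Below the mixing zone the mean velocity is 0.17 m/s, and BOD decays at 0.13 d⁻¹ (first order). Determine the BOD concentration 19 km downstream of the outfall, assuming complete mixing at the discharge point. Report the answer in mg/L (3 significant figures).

28.2 mg/L

272 L/s = 0.272 m³/s.
After complete mixing, C₀ = (0.272·270 + 2.05·1.96) / 2.322 = 33.36 mg/L.
Travel time t = 1.9e+04 m / 0.17 m/s = 1.118e+05 s = 1.294 d.
C = 33.36·exp(−0.13·1.294) = 33.36·0.8452 = 28.19 mg/L.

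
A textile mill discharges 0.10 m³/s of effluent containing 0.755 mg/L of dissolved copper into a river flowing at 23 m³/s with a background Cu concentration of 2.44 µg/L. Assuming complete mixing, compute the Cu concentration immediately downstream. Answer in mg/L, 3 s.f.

2.44 µg/L = 0.00244 mg/L.
By mass balance at complete mixing, C = (0.1·0.755 + 23·0.00244) / (0.1 + 23) = 0.1316/23.1 = 0.005698 mg/L.

0.00570 mg/L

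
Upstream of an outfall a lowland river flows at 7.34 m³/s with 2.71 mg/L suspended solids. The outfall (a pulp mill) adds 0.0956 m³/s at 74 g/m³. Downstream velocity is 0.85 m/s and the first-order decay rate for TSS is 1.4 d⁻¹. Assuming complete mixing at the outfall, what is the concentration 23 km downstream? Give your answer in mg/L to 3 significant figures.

2.34 mg/L

After complete mixing, C₀ = (0.0956·74 + 7.34·2.71) / 7.436 = 3.627 mg/L.
Travel time t = 2.3e+04 m / 0.85 m/s = 2.706e+04 s = 0.3132 d.
C = 3.627·exp(−1.4·0.3132) = 3.627·0.645 = 2.339 mg/L.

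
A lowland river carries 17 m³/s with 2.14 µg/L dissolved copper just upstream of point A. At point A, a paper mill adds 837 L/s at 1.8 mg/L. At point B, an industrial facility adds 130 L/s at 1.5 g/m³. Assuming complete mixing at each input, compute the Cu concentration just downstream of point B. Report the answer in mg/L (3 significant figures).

0.0967 mg/L

2.14 µg/L = 0.00214 mg/L.
837 L/s = 0.837 m³/s.
After input A: C = (17·0.00214 + 0.837·1.8) / 17.84 = 0.0865 mg/L.
130 L/s = 0.13 m³/s.
After input B: C = (17.84·0.0865 + 0.13·1.5) / 17.97 = 0.09673 mg/L.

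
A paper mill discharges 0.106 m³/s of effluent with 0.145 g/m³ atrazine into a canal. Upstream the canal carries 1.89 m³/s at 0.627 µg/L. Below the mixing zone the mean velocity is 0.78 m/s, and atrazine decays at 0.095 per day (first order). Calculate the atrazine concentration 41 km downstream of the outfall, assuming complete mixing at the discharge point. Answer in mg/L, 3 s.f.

0.627 µg/L = 0.000627 mg/L.
After complete mixing, C₀ = (0.106·0.145 + 1.89·0.000627) / 1.996 = 0.008294 mg/L.
Travel time t = 4.1e+04 m / 0.78 m/s = 5.256e+04 s = 0.6084 d.
C = 0.008294·exp(−0.095·0.6084) = 0.008294·0.9438 = 0.007828 mg/L.

0.00783 mg/L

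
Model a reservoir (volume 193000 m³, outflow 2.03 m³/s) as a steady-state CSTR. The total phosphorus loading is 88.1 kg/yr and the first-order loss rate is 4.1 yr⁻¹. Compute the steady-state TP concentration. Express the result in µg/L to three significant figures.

Outflow Q = 2.03 m³/s × 3.156e+07 s/yr = 6.406e+07 m³/yr.
Steady-state CSTR mass balance: W = Q·C + k·V·C, so C = W/(Q + kV).
Q + kV = 6.406e+07 + 4.1·193000 = 6.485e+07 m³/yr.
C = 88.1/6.485e+07 = 1.358e-06 kg/m³ = 0.001358 mg/L = 1.358 µg/L.

1.36 µg/L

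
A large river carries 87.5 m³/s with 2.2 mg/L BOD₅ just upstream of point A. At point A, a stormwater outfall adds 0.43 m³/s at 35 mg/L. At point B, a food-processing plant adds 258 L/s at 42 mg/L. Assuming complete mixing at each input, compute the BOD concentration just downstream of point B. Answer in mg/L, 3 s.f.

2.48 mg/L

After input A: C = (87.5·2.2 + 0.43·35) / 87.93 = 2.36 mg/L.
258 L/s = 0.258 m³/s.
After input B: C = (87.93·2.36 + 0.258·42) / 88.19 = 2.476 mg/L.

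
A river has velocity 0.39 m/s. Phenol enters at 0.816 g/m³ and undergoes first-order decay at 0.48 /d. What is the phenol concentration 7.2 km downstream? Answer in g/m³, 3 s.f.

0.736 g/m³

Travel time t = 7.2 km / 0.39 m/s = 7200/0.39 = 1.846e+04 s = 0.2137 d.
First-order decay: C = 0.816·exp(−0.48·0.2137) = 0.816·0.9025 = 0.7365 g/m³.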